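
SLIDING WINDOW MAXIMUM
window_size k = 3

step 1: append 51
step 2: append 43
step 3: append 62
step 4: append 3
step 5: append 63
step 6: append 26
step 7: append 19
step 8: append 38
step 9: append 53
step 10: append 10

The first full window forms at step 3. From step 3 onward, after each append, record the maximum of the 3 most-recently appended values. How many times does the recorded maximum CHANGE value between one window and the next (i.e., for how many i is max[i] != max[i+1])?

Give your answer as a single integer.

step 1: append 51 -> window=[51] (not full yet)
step 2: append 43 -> window=[51, 43] (not full yet)
step 3: append 62 -> window=[51, 43, 62] -> max=62
step 4: append 3 -> window=[43, 62, 3] -> max=62
step 5: append 63 -> window=[62, 3, 63] -> max=63
step 6: append 26 -> window=[3, 63, 26] -> max=63
step 7: append 19 -> window=[63, 26, 19] -> max=63
step 8: append 38 -> window=[26, 19, 38] -> max=38
step 9: append 53 -> window=[19, 38, 53] -> max=53
step 10: append 10 -> window=[38, 53, 10] -> max=53
Recorded maximums: 62 62 63 63 63 38 53 53
Changes between consecutive maximums: 3

Answer: 3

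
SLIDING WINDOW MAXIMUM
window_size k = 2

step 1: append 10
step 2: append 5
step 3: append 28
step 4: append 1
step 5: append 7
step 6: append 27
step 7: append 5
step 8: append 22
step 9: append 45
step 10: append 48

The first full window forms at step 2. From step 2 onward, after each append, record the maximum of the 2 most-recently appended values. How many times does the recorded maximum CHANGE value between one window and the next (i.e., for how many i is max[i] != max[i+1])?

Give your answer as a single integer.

Answer: 6

Derivation:
step 1: append 10 -> window=[10] (not full yet)
step 2: append 5 -> window=[10, 5] -> max=10
step 3: append 28 -> window=[5, 28] -> max=28
step 4: append 1 -> window=[28, 1] -> max=28
step 5: append 7 -> window=[1, 7] -> max=7
step 6: append 27 -> window=[7, 27] -> max=27
step 7: append 5 -> window=[27, 5] -> max=27
step 8: append 22 -> window=[5, 22] -> max=22
step 9: append 45 -> window=[22, 45] -> max=45
step 10: append 48 -> window=[45, 48] -> max=48
Recorded maximums: 10 28 28 7 27 27 22 45 48
Changes between consecutive maximums: 6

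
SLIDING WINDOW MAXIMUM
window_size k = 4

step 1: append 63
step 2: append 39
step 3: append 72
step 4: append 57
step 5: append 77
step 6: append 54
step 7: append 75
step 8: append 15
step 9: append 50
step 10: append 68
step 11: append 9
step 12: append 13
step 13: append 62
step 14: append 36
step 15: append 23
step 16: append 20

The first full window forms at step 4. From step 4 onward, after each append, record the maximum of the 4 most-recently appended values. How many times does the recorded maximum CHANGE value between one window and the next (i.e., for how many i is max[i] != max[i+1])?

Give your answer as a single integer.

step 1: append 63 -> window=[63] (not full yet)
step 2: append 39 -> window=[63, 39] (not full yet)
step 3: append 72 -> window=[63, 39, 72] (not full yet)
step 4: append 57 -> window=[63, 39, 72, 57] -> max=72
step 5: append 77 -> window=[39, 72, 57, 77] -> max=77
step 6: append 54 -> window=[72, 57, 77, 54] -> max=77
step 7: append 75 -> window=[57, 77, 54, 75] -> max=77
step 8: append 15 -> window=[77, 54, 75, 15] -> max=77
step 9: append 50 -> window=[54, 75, 15, 50] -> max=75
step 10: append 68 -> window=[75, 15, 50, 68] -> max=75
step 11: append 9 -> window=[15, 50, 68, 9] -> max=68
step 12: append 13 -> window=[50, 68, 9, 13] -> max=68
step 13: append 62 -> window=[68, 9, 13, 62] -> max=68
step 14: append 36 -> window=[9, 13, 62, 36] -> max=62
step 15: append 23 -> window=[13, 62, 36, 23] -> max=62
step 16: append 20 -> window=[62, 36, 23, 20] -> max=62
Recorded maximums: 72 77 77 77 77 75 75 68 68 68 62 62 62
Changes between consecutive maximums: 4

Answer: 4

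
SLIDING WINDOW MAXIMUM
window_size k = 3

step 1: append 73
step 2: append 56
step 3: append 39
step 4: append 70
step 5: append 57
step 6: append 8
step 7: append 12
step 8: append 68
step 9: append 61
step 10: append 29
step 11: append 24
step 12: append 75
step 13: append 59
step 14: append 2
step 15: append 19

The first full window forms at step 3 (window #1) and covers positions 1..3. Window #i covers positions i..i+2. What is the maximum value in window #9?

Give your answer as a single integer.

Answer: 61

Derivation:
step 1: append 73 -> window=[73] (not full yet)
step 2: append 56 -> window=[73, 56] (not full yet)
step 3: append 39 -> window=[73, 56, 39] -> max=73
step 4: append 70 -> window=[56, 39, 70] -> max=70
step 5: append 57 -> window=[39, 70, 57] -> max=70
step 6: append 8 -> window=[70, 57, 8] -> max=70
step 7: append 12 -> window=[57, 8, 12] -> max=57
step 8: append 68 -> window=[8, 12, 68] -> max=68
step 9: append 61 -> window=[12, 68, 61] -> max=68
step 10: append 29 -> window=[68, 61, 29] -> max=68
step 11: append 24 -> window=[61, 29, 24] -> max=61
Window #9 max = 61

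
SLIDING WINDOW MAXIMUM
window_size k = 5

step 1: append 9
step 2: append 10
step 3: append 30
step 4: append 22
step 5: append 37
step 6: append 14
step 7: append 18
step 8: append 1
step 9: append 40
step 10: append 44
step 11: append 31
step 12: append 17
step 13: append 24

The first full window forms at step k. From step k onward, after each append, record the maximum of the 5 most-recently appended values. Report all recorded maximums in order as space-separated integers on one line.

step 1: append 9 -> window=[9] (not full yet)
step 2: append 10 -> window=[9, 10] (not full yet)
step 3: append 30 -> window=[9, 10, 30] (not full yet)
step 4: append 22 -> window=[9, 10, 30, 22] (not full yet)
step 5: append 37 -> window=[9, 10, 30, 22, 37] -> max=37
step 6: append 14 -> window=[10, 30, 22, 37, 14] -> max=37
step 7: append 18 -> window=[30, 22, 37, 14, 18] -> max=37
step 8: append 1 -> window=[22, 37, 14, 18, 1] -> max=37
step 9: append 40 -> window=[37, 14, 18, 1, 40] -> max=40
step 10: append 44 -> window=[14, 18, 1, 40, 44] -> max=44
step 11: append 31 -> window=[18, 1, 40, 44, 31] -> max=44
step 12: append 17 -> window=[1, 40, 44, 31, 17] -> max=44
step 13: append 24 -> window=[40, 44, 31, 17, 24] -> max=44

Answer: 37 37 37 37 40 44 44 44 44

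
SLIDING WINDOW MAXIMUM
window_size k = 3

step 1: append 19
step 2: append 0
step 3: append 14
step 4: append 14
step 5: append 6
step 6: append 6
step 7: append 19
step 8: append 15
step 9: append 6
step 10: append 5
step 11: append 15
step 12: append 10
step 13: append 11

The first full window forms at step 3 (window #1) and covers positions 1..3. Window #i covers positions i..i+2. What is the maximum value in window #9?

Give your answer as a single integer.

Answer: 15

Derivation:
step 1: append 19 -> window=[19] (not full yet)
step 2: append 0 -> window=[19, 0] (not full yet)
step 3: append 14 -> window=[19, 0, 14] -> max=19
step 4: append 14 -> window=[0, 14, 14] -> max=14
step 5: append 6 -> window=[14, 14, 6] -> max=14
step 6: append 6 -> window=[14, 6, 6] -> max=14
step 7: append 19 -> window=[6, 6, 19] -> max=19
step 8: append 15 -> window=[6, 19, 15] -> max=19
step 9: append 6 -> window=[19, 15, 6] -> max=19
step 10: append 5 -> window=[15, 6, 5] -> max=15
step 11: append 15 -> window=[6, 5, 15] -> max=15
Window #9 max = 15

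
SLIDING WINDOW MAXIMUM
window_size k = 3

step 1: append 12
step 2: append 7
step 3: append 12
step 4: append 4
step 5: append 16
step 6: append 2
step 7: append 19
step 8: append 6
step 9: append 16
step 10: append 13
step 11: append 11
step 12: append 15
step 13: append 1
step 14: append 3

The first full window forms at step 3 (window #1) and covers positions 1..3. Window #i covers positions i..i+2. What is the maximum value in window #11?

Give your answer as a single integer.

step 1: append 12 -> window=[12] (not full yet)
step 2: append 7 -> window=[12, 7] (not full yet)
step 3: append 12 -> window=[12, 7, 12] -> max=12
step 4: append 4 -> window=[7, 12, 4] -> max=12
step 5: append 16 -> window=[12, 4, 16] -> max=16
step 6: append 2 -> window=[4, 16, 2] -> max=16
step 7: append 19 -> window=[16, 2, 19] -> max=19
step 8: append 6 -> window=[2, 19, 6] -> max=19
step 9: append 16 -> window=[19, 6, 16] -> max=19
step 10: append 13 -> window=[6, 16, 13] -> max=16
step 11: append 11 -> window=[16, 13, 11] -> max=16
step 12: append 15 -> window=[13, 11, 15] -> max=15
step 13: append 1 -> window=[11, 15, 1] -> max=15
Window #11 max = 15

Answer: 15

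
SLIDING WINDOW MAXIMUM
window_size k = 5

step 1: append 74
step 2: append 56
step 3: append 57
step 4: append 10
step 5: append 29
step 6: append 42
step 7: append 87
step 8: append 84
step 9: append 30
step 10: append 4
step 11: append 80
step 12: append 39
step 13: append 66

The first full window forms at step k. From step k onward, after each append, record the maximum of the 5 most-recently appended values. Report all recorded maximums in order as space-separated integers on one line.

Answer: 74 57 87 87 87 87 87 84 80

Derivation:
step 1: append 74 -> window=[74] (not full yet)
step 2: append 56 -> window=[74, 56] (not full yet)
step 3: append 57 -> window=[74, 56, 57] (not full yet)
step 4: append 10 -> window=[74, 56, 57, 10] (not full yet)
step 5: append 29 -> window=[74, 56, 57, 10, 29] -> max=74
step 6: append 42 -> window=[56, 57, 10, 29, 42] -> max=57
step 7: append 87 -> window=[57, 10, 29, 42, 87] -> max=87
step 8: append 84 -> window=[10, 29, 42, 87, 84] -> max=87
step 9: append 30 -> window=[29, 42, 87, 84, 30] -> max=87
step 10: append 4 -> window=[42, 87, 84, 30, 4] -> max=87
step 11: append 80 -> window=[87, 84, 30, 4, 80] -> max=87
step 12: append 39 -> window=[84, 30, 4, 80, 39] -> max=84
step 13: append 66 -> window=[30, 4, 80, 39, 66] -> max=80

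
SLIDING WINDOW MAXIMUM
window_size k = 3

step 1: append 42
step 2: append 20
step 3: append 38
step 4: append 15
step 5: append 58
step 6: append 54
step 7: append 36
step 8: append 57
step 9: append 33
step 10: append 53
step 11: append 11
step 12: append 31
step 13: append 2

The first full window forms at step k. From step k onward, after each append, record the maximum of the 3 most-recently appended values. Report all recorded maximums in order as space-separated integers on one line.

Answer: 42 38 58 58 58 57 57 57 53 53 31

Derivation:
step 1: append 42 -> window=[42] (not full yet)
step 2: append 20 -> window=[42, 20] (not full yet)
step 3: append 38 -> window=[42, 20, 38] -> max=42
step 4: append 15 -> window=[20, 38, 15] -> max=38
step 5: append 58 -> window=[38, 15, 58] -> max=58
step 6: append 54 -> window=[15, 58, 54] -> max=58
step 7: append 36 -> window=[58, 54, 36] -> max=58
step 8: append 57 -> window=[54, 36, 57] -> max=57
step 9: append 33 -> window=[36, 57, 33] -> max=57
step 10: append 53 -> window=[57, 33, 53] -> max=57
step 11: append 11 -> window=[33, 53, 11] -> max=53
step 12: append 31 -> window=[53, 11, 31] -> max=53
step 13: append 2 -> window=[11, 31, 2] -> max=31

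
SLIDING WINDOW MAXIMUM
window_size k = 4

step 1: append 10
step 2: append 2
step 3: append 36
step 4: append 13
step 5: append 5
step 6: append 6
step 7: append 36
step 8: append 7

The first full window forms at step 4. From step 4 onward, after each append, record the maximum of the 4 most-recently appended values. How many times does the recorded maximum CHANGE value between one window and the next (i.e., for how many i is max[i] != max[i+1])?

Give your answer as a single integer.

step 1: append 10 -> window=[10] (not full yet)
step 2: append 2 -> window=[10, 2] (not full yet)
step 3: append 36 -> window=[10, 2, 36] (not full yet)
step 4: append 13 -> window=[10, 2, 36, 13] -> max=36
step 5: append 5 -> window=[2, 36, 13, 5] -> max=36
step 6: append 6 -> window=[36, 13, 5, 6] -> max=36
step 7: append 36 -> window=[13, 5, 6, 36] -> max=36
step 8: append 7 -> window=[5, 6, 36, 7] -> max=36
Recorded maximums: 36 36 36 36 36
Changes between consecutive maximums: 0

Answer: 0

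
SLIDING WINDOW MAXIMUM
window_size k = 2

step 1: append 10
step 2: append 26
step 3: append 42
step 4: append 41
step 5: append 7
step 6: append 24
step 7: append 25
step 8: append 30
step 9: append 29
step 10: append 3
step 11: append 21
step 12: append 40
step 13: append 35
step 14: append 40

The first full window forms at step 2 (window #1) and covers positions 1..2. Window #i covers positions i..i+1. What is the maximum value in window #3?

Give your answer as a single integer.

Answer: 42

Derivation:
step 1: append 10 -> window=[10] (not full yet)
step 2: append 26 -> window=[10, 26] -> max=26
step 3: append 42 -> window=[26, 42] -> max=42
step 4: append 41 -> window=[42, 41] -> max=42
Window #3 max = 42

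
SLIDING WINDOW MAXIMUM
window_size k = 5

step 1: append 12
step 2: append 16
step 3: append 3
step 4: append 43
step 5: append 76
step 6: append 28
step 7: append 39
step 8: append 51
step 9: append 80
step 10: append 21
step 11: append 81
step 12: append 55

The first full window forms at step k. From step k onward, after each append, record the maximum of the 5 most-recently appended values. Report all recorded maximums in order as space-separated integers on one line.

Answer: 76 76 76 76 80 80 81 81

Derivation:
step 1: append 12 -> window=[12] (not full yet)
step 2: append 16 -> window=[12, 16] (not full yet)
step 3: append 3 -> window=[12, 16, 3] (not full yet)
step 4: append 43 -> window=[12, 16, 3, 43] (not full yet)
step 5: append 76 -> window=[12, 16, 3, 43, 76] -> max=76
step 6: append 28 -> window=[16, 3, 43, 76, 28] -> max=76
step 7: append 39 -> window=[3, 43, 76, 28, 39] -> max=76
step 8: append 51 -> window=[43, 76, 28, 39, 51] -> max=76
step 9: append 80 -> window=[76, 28, 39, 51, 80] -> max=80
step 10: append 21 -> window=[28, 39, 51, 80, 21] -> max=80
step 11: append 81 -> window=[39, 51, 80, 21, 81] -> max=81
step 12: append 55 -> window=[51, 80, 21, 81, 55] -> max=81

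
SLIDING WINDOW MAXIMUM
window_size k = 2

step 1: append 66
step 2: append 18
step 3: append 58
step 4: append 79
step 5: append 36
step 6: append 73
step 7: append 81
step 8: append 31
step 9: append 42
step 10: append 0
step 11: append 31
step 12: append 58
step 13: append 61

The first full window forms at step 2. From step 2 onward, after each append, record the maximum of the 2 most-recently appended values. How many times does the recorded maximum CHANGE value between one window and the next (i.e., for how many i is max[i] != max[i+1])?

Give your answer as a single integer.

Answer: 8

Derivation:
step 1: append 66 -> window=[66] (not full yet)
step 2: append 18 -> window=[66, 18] -> max=66
step 3: append 58 -> window=[18, 58] -> max=58
step 4: append 79 -> window=[58, 79] -> max=79
step 5: append 36 -> window=[79, 36] -> max=79
step 6: append 73 -> window=[36, 73] -> max=73
step 7: append 81 -> window=[73, 81] -> max=81
step 8: append 31 -> window=[81, 31] -> max=81
step 9: append 42 -> window=[31, 42] -> max=42
step 10: append 0 -> window=[42, 0] -> max=42
step 11: append 31 -> window=[0, 31] -> max=31
step 12: append 58 -> window=[31, 58] -> max=58
step 13: append 61 -> window=[58, 61] -> max=61
Recorded maximums: 66 58 79 79 73 81 81 42 42 31 58 61
Changes between consecutive maximums: 8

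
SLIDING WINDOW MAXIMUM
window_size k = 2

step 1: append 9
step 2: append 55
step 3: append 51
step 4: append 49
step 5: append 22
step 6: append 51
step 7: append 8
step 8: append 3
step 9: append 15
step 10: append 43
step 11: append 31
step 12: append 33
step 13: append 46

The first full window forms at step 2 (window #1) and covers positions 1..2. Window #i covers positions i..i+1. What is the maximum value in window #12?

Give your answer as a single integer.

step 1: append 9 -> window=[9] (not full yet)
step 2: append 55 -> window=[9, 55] -> max=55
step 3: append 51 -> window=[55, 51] -> max=55
step 4: append 49 -> window=[51, 49] -> max=51
step 5: append 22 -> window=[49, 22] -> max=49
step 6: append 51 -> window=[22, 51] -> max=51
step 7: append 8 -> window=[51, 8] -> max=51
step 8: append 3 -> window=[8, 3] -> max=8
step 9: append 15 -> window=[3, 15] -> max=15
step 10: append 43 -> window=[15, 43] -> max=43
step 11: append 31 -> window=[43, 31] -> max=43
step 12: append 33 -> window=[31, 33] -> max=33
step 13: append 46 -> window=[33, 46] -> max=46
Window #12 max = 46

Answer: 46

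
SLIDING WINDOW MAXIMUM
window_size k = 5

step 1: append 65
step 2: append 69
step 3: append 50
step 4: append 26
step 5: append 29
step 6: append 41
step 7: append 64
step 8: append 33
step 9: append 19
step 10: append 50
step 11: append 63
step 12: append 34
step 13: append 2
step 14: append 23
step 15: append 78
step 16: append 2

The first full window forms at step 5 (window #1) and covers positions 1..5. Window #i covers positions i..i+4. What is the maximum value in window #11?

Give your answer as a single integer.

step 1: append 65 -> window=[65] (not full yet)
step 2: append 69 -> window=[65, 69] (not full yet)
step 3: append 50 -> window=[65, 69, 50] (not full yet)
step 4: append 26 -> window=[65, 69, 50, 26] (not full yet)
step 5: append 29 -> window=[65, 69, 50, 26, 29] -> max=69
step 6: append 41 -> window=[69, 50, 26, 29, 41] -> max=69
step 7: append 64 -> window=[50, 26, 29, 41, 64] -> max=64
step 8: append 33 -> window=[26, 29, 41, 64, 33] -> max=64
step 9: append 19 -> window=[29, 41, 64, 33, 19] -> max=64
step 10: append 50 -> window=[41, 64, 33, 19, 50] -> max=64
step 11: append 63 -> window=[64, 33, 19, 50, 63] -> max=64
step 12: append 34 -> window=[33, 19, 50, 63, 34] -> max=63
step 13: append 2 -> window=[19, 50, 63, 34, 2] -> max=63
step 14: append 23 -> window=[50, 63, 34, 2, 23] -> max=63
step 15: append 78 -> window=[63, 34, 2, 23, 78] -> max=78
Window #11 max = 78

Answer: 78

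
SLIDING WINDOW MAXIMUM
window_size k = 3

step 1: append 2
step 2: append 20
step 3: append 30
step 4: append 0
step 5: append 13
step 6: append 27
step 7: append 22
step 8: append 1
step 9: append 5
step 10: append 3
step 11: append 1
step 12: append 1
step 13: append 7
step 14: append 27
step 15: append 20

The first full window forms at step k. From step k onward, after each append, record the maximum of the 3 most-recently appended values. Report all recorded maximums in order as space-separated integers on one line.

step 1: append 2 -> window=[2] (not full yet)
step 2: append 20 -> window=[2, 20] (not full yet)
step 3: append 30 -> window=[2, 20, 30] -> max=30
step 4: append 0 -> window=[20, 30, 0] -> max=30
step 5: append 13 -> window=[30, 0, 13] -> max=30
step 6: append 27 -> window=[0, 13, 27] -> max=27
step 7: append 22 -> window=[13, 27, 22] -> max=27
step 8: append 1 -> window=[27, 22, 1] -> max=27
step 9: append 5 -> window=[22, 1, 5] -> max=22
step 10: append 3 -> window=[1, 5, 3] -> max=5
step 11: append 1 -> window=[5, 3, 1] -> max=5
step 12: append 1 -> window=[3, 1, 1] -> max=3
step 13: append 7 -> window=[1, 1, 7] -> max=7
step 14: append 27 -> window=[1, 7, 27] -> max=27
step 15: append 20 -> window=[7, 27, 20] -> max=27

Answer: 30 30 30 27 27 27 22 5 5 3 7 27 27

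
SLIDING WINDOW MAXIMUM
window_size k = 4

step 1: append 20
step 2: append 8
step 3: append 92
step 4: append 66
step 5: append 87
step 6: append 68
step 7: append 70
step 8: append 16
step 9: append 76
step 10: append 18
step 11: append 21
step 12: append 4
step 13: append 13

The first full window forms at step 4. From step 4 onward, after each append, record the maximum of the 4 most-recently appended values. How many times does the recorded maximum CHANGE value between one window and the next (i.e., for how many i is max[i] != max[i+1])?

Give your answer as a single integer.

step 1: append 20 -> window=[20] (not full yet)
step 2: append 8 -> window=[20, 8] (not full yet)
step 3: append 92 -> window=[20, 8, 92] (not full yet)
step 4: append 66 -> window=[20, 8, 92, 66] -> max=92
step 5: append 87 -> window=[8, 92, 66, 87] -> max=92
step 6: append 68 -> window=[92, 66, 87, 68] -> max=92
step 7: append 70 -> window=[66, 87, 68, 70] -> max=87
step 8: append 16 -> window=[87, 68, 70, 16] -> max=87
step 9: append 76 -> window=[68, 70, 16, 76] -> max=76
step 10: append 18 -> window=[70, 16, 76, 18] -> max=76
step 11: append 21 -> window=[16, 76, 18, 21] -> max=76
step 12: append 4 -> window=[76, 18, 21, 4] -> max=76
step 13: append 13 -> window=[18, 21, 4, 13] -> max=21
Recorded maximums: 92 92 92 87 87 76 76 76 76 21
Changes between consecutive maximums: 3

Answer: 3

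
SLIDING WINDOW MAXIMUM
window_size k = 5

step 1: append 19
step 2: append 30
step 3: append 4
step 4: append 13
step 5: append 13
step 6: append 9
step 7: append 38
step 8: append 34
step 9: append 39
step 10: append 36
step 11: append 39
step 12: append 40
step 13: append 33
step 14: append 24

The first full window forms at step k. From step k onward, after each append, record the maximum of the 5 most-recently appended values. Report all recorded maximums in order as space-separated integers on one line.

Answer: 30 30 38 38 39 39 39 40 40 40

Derivation:
step 1: append 19 -> window=[19] (not full yet)
step 2: append 30 -> window=[19, 30] (not full yet)
step 3: append 4 -> window=[19, 30, 4] (not full yet)
step 4: append 13 -> window=[19, 30, 4, 13] (not full yet)
step 5: append 13 -> window=[19, 30, 4, 13, 13] -> max=30
step 6: append 9 -> window=[30, 4, 13, 13, 9] -> max=30
step 7: append 38 -> window=[4, 13, 13, 9, 38] -> max=38
step 8: append 34 -> window=[13, 13, 9, 38, 34] -> max=38
step 9: append 39 -> window=[13, 9, 38, 34, 39] -> max=39
step 10: append 36 -> window=[9, 38, 34, 39, 36] -> max=39
step 11: append 39 -> window=[38, 34, 39, 36, 39] -> max=39
step 12: append 40 -> window=[34, 39, 36, 39, 40] -> max=40
step 13: append 33 -> window=[39, 36, 39, 40, 33] -> max=40
step 14: append 24 -> window=[36, 39, 40, 33, 24] -> max=40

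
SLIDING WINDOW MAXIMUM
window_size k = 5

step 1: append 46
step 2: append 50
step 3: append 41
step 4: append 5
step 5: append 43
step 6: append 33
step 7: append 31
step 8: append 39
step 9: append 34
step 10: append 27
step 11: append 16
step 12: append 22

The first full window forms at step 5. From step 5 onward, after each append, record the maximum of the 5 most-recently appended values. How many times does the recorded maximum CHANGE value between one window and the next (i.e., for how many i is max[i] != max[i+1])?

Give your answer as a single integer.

step 1: append 46 -> window=[46] (not full yet)
step 2: append 50 -> window=[46, 50] (not full yet)
step 3: append 41 -> window=[46, 50, 41] (not full yet)
step 4: append 5 -> window=[46, 50, 41, 5] (not full yet)
step 5: append 43 -> window=[46, 50, 41, 5, 43] -> max=50
step 6: append 33 -> window=[50, 41, 5, 43, 33] -> max=50
step 7: append 31 -> window=[41, 5, 43, 33, 31] -> max=43
step 8: append 39 -> window=[5, 43, 33, 31, 39] -> max=43
step 9: append 34 -> window=[43, 33, 31, 39, 34] -> max=43
step 10: append 27 -> window=[33, 31, 39, 34, 27] -> max=39
step 11: append 16 -> window=[31, 39, 34, 27, 16] -> max=39
step 12: append 22 -> window=[39, 34, 27, 16, 22] -> max=39
Recorded maximums: 50 50 43 43 43 39 39 39
Changes between consecutive maximums: 2

Answer: 2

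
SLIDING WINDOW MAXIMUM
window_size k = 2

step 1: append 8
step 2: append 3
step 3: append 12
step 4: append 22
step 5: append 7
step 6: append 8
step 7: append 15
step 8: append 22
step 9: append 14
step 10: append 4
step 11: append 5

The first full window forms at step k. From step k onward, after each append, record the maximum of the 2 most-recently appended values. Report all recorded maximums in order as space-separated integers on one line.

step 1: append 8 -> window=[8] (not full yet)
step 2: append 3 -> window=[8, 3] -> max=8
step 3: append 12 -> window=[3, 12] -> max=12
step 4: append 22 -> window=[12, 22] -> max=22
step 5: append 7 -> window=[22, 7] -> max=22
step 6: append 8 -> window=[7, 8] -> max=8
step 7: append 15 -> window=[8, 15] -> max=15
step 8: append 22 -> window=[15, 22] -> max=22
step 9: append 14 -> window=[22, 14] -> max=22
step 10: append 4 -> window=[14, 4] -> max=14
step 11: append 5 -> window=[4, 5] -> max=5

Answer: 8 12 22 22 8 15 22 22 14 5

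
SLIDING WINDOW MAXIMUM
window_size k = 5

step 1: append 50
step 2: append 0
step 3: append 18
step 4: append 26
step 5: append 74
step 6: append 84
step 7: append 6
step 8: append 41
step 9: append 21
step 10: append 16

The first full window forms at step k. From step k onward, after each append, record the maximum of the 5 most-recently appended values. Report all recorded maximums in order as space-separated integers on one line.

Answer: 74 84 84 84 84 84

Derivation:
step 1: append 50 -> window=[50] (not full yet)
step 2: append 0 -> window=[50, 0] (not full yet)
step 3: append 18 -> window=[50, 0, 18] (not full yet)
step 4: append 26 -> window=[50, 0, 18, 26] (not full yet)
step 5: append 74 -> window=[50, 0, 18, 26, 74] -> max=74
step 6: append 84 -> window=[0, 18, 26, 74, 84] -> max=84
step 7: append 6 -> window=[18, 26, 74, 84, 6] -> max=84
step 8: append 41 -> window=[26, 74, 84, 6, 41] -> max=84
step 9: append 21 -> window=[74, 84, 6, 41, 21] -> max=84
step 10: append 16 -> window=[84, 6, 41, 21, 16] -> max=84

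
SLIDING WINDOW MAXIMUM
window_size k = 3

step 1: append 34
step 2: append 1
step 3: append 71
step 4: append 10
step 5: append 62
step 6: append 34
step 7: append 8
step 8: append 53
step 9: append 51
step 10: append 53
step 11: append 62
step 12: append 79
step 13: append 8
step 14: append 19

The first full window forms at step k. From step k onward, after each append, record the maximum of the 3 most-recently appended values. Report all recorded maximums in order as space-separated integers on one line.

step 1: append 34 -> window=[34] (not full yet)
step 2: append 1 -> window=[34, 1] (not full yet)
step 3: append 71 -> window=[34, 1, 71] -> max=71
step 4: append 10 -> window=[1, 71, 10] -> max=71
step 5: append 62 -> window=[71, 10, 62] -> max=71
step 6: append 34 -> window=[10, 62, 34] -> max=62
step 7: append 8 -> window=[62, 34, 8] -> max=62
step 8: append 53 -> window=[34, 8, 53] -> max=53
step 9: append 51 -> window=[8, 53, 51] -> max=53
step 10: append 53 -> window=[53, 51, 53] -> max=53
step 11: append 62 -> window=[51, 53, 62] -> max=62
step 12: append 79 -> window=[53, 62, 79] -> max=79
step 13: append 8 -> window=[62, 79, 8] -> max=79
step 14: append 19 -> window=[79, 8, 19] -> max=79

Answer: 71 71 71 62 62 53 53 53 62 79 79 79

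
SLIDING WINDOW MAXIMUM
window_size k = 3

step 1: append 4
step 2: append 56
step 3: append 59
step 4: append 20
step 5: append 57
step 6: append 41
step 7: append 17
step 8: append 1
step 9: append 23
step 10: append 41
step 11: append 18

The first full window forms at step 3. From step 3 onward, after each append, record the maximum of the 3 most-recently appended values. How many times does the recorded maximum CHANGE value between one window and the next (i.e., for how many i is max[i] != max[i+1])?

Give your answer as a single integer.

Answer: 4

Derivation:
step 1: append 4 -> window=[4] (not full yet)
step 2: append 56 -> window=[4, 56] (not full yet)
step 3: append 59 -> window=[4, 56, 59] -> max=59
step 4: append 20 -> window=[56, 59, 20] -> max=59
step 5: append 57 -> window=[59, 20, 57] -> max=59
step 6: append 41 -> window=[20, 57, 41] -> max=57
step 7: append 17 -> window=[57, 41, 17] -> max=57
step 8: append 1 -> window=[41, 17, 1] -> max=41
step 9: append 23 -> window=[17, 1, 23] -> max=23
step 10: append 41 -> window=[1, 23, 41] -> max=41
step 11: append 18 -> window=[23, 41, 18] -> max=41
Recorded maximums: 59 59 59 57 57 41 23 41 41
Changes between consecutive maximums: 4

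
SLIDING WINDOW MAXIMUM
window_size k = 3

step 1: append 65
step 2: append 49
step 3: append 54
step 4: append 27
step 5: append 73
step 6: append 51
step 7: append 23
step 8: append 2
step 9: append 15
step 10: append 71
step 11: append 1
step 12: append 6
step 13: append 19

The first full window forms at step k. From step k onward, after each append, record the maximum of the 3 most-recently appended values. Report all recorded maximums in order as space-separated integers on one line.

step 1: append 65 -> window=[65] (not full yet)
step 2: append 49 -> window=[65, 49] (not full yet)
step 3: append 54 -> window=[65, 49, 54] -> max=65
step 4: append 27 -> window=[49, 54, 27] -> max=54
step 5: append 73 -> window=[54, 27, 73] -> max=73
step 6: append 51 -> window=[27, 73, 51] -> max=73
step 7: append 23 -> window=[73, 51, 23] -> max=73
step 8: append 2 -> window=[51, 23, 2] -> max=51
step 9: append 15 -> window=[23, 2, 15] -> max=23
step 10: append 71 -> window=[2, 15, 71] -> max=71
step 11: append 1 -> window=[15, 71, 1] -> max=71
step 12: append 6 -> window=[71, 1, 6] -> max=71
step 13: append 19 -> window=[1, 6, 19] -> max=19

Answer: 65 54 73 73 73 51 23 71 71 71 19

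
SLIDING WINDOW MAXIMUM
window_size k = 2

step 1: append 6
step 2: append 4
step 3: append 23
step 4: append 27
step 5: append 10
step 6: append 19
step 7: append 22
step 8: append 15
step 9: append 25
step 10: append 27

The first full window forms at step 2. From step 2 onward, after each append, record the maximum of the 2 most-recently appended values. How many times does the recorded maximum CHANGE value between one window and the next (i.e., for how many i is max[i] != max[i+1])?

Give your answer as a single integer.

step 1: append 6 -> window=[6] (not full yet)
step 2: append 4 -> window=[6, 4] -> max=6
step 3: append 23 -> window=[4, 23] -> max=23
step 4: append 27 -> window=[23, 27] -> max=27
step 5: append 10 -> window=[27, 10] -> max=27
step 6: append 19 -> window=[10, 19] -> max=19
step 7: append 22 -> window=[19, 22] -> max=22
step 8: append 15 -> window=[22, 15] -> max=22
step 9: append 25 -> window=[15, 25] -> max=25
step 10: append 27 -> window=[25, 27] -> max=27
Recorded maximums: 6 23 27 27 19 22 22 25 27
Changes between consecutive maximums: 6

Answer: 6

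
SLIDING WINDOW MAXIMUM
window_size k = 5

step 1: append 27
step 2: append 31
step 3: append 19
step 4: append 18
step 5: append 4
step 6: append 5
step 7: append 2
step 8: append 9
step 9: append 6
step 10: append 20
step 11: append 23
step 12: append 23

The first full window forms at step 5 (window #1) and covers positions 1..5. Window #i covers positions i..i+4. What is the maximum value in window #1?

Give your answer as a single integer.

Answer: 31

Derivation:
step 1: append 27 -> window=[27] (not full yet)
step 2: append 31 -> window=[27, 31] (not full yet)
step 3: append 19 -> window=[27, 31, 19] (not full yet)
step 4: append 18 -> window=[27, 31, 19, 18] (not full yet)
step 5: append 4 -> window=[27, 31, 19, 18, 4] -> max=31
Window #1 max = 31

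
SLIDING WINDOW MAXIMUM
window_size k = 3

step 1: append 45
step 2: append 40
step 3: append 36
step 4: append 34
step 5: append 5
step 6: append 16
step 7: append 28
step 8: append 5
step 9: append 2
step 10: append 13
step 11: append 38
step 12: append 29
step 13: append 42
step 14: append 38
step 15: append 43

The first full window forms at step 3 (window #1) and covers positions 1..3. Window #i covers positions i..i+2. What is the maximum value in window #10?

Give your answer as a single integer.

Answer: 38

Derivation:
step 1: append 45 -> window=[45] (not full yet)
step 2: append 40 -> window=[45, 40] (not full yet)
step 3: append 36 -> window=[45, 40, 36] -> max=45
step 4: append 34 -> window=[40, 36, 34] -> max=40
step 5: append 5 -> window=[36, 34, 5] -> max=36
step 6: append 16 -> window=[34, 5, 16] -> max=34
step 7: append 28 -> window=[5, 16, 28] -> max=28
step 8: append 5 -> window=[16, 28, 5] -> max=28
step 9: append 2 -> window=[28, 5, 2] -> max=28
step 10: append 13 -> window=[5, 2, 13] -> max=13
step 11: append 38 -> window=[2, 13, 38] -> max=38
step 12: append 29 -> window=[13, 38, 29] -> max=38
Window #10 max = 38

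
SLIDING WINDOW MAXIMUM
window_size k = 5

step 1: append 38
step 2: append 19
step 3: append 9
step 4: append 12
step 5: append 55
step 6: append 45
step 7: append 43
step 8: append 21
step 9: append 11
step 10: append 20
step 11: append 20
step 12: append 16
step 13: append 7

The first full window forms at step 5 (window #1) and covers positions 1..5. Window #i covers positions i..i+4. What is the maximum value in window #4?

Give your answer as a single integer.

step 1: append 38 -> window=[38] (not full yet)
step 2: append 19 -> window=[38, 19] (not full yet)
step 3: append 9 -> window=[38, 19, 9] (not full yet)
step 4: append 12 -> window=[38, 19, 9, 12] (not full yet)
step 5: append 55 -> window=[38, 19, 9, 12, 55] -> max=55
step 6: append 45 -> window=[19, 9, 12, 55, 45] -> max=55
step 7: append 43 -> window=[9, 12, 55, 45, 43] -> max=55
step 8: append 21 -> window=[12, 55, 45, 43, 21] -> max=55
Window #4 max = 55

Answer: 55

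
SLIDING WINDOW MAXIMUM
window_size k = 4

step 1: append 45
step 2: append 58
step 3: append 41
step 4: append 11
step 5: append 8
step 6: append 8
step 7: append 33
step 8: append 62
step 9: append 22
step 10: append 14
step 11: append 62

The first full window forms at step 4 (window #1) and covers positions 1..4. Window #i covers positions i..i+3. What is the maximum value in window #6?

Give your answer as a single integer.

Answer: 62

Derivation:
step 1: append 45 -> window=[45] (not full yet)
step 2: append 58 -> window=[45, 58] (not full yet)
step 3: append 41 -> window=[45, 58, 41] (not full yet)
step 4: append 11 -> window=[45, 58, 41, 11] -> max=58
step 5: append 8 -> window=[58, 41, 11, 8] -> max=58
step 6: append 8 -> window=[41, 11, 8, 8] -> max=41
step 7: append 33 -> window=[11, 8, 8, 33] -> max=33
step 8: append 62 -> window=[8, 8, 33, 62] -> max=62
step 9: append 22 -> window=[8, 33, 62, 22] -> max=62
Window #6 max = 62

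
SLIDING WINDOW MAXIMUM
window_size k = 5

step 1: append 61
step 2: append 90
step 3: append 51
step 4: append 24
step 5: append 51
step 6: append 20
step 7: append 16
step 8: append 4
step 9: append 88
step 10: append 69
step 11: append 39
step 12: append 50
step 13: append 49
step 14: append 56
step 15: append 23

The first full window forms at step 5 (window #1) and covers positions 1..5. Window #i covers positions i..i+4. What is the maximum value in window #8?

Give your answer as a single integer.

step 1: append 61 -> window=[61] (not full yet)
step 2: append 90 -> window=[61, 90] (not full yet)
step 3: append 51 -> window=[61, 90, 51] (not full yet)
step 4: append 24 -> window=[61, 90, 51, 24] (not full yet)
step 5: append 51 -> window=[61, 90, 51, 24, 51] -> max=90
step 6: append 20 -> window=[90, 51, 24, 51, 20] -> max=90
step 7: append 16 -> window=[51, 24, 51, 20, 16] -> max=51
step 8: append 4 -> window=[24, 51, 20, 16, 4] -> max=51
step 9: append 88 -> window=[51, 20, 16, 4, 88] -> max=88
step 10: append 69 -> window=[20, 16, 4, 88, 69] -> max=88
step 11: append 39 -> window=[16, 4, 88, 69, 39] -> max=88
step 12: append 50 -> window=[4, 88, 69, 39, 50] -> max=88
Window #8 max = 88

Answer: 88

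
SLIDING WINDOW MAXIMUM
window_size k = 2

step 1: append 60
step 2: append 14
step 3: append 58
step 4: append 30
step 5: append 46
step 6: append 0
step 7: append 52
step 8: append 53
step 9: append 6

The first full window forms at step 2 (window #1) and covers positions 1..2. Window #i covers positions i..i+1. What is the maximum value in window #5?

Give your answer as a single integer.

step 1: append 60 -> window=[60] (not full yet)
step 2: append 14 -> window=[60, 14] -> max=60
step 3: append 58 -> window=[14, 58] -> max=58
step 4: append 30 -> window=[58, 30] -> max=58
step 5: append 46 -> window=[30, 46] -> max=46
step 6: append 0 -> window=[46, 0] -> max=46
Window #5 max = 46

Answer: 46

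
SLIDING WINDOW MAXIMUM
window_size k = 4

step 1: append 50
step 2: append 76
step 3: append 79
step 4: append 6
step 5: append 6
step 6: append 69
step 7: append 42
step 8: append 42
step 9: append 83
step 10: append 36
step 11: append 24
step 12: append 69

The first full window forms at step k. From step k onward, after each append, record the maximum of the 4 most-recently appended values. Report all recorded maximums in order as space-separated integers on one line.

step 1: append 50 -> window=[50] (not full yet)
step 2: append 76 -> window=[50, 76] (not full yet)
step 3: append 79 -> window=[50, 76, 79] (not full yet)
step 4: append 6 -> window=[50, 76, 79, 6] -> max=79
step 5: append 6 -> window=[76, 79, 6, 6] -> max=79
step 6: append 69 -> window=[79, 6, 6, 69] -> max=79
step 7: append 42 -> window=[6, 6, 69, 42] -> max=69
step 8: append 42 -> window=[6, 69, 42, 42] -> max=69
step 9: append 83 -> window=[69, 42, 42, 83] -> max=83
step 10: append 36 -> window=[42, 42, 83, 36] -> max=83
step 11: append 24 -> window=[42, 83, 36, 24] -> max=83
step 12: append 69 -> window=[83, 36, 24, 69] -> max=83

Answer: 79 79 79 69 69 83 83 83 83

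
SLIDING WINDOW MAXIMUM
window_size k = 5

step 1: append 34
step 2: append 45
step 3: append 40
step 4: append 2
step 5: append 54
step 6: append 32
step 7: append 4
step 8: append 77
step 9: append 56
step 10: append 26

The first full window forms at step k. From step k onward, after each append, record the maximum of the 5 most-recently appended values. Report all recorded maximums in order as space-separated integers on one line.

step 1: append 34 -> window=[34] (not full yet)
step 2: append 45 -> window=[34, 45] (not full yet)
step 3: append 40 -> window=[34, 45, 40] (not full yet)
step 4: append 2 -> window=[34, 45, 40, 2] (not full yet)
step 5: append 54 -> window=[34, 45, 40, 2, 54] -> max=54
step 6: append 32 -> window=[45, 40, 2, 54, 32] -> max=54
step 7: append 4 -> window=[40, 2, 54, 32, 4] -> max=54
step 8: append 77 -> window=[2, 54, 32, 4, 77] -> max=77
step 9: append 56 -> window=[54, 32, 4, 77, 56] -> max=77
step 10: append 26 -> window=[32, 4, 77, 56, 26] -> max=77

Answer: 54 54 54 77 77 77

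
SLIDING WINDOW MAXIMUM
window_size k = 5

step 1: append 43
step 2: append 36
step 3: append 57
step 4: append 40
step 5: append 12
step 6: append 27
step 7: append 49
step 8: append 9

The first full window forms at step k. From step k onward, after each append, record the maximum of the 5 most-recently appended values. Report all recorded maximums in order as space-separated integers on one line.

Answer: 57 57 57 49

Derivation:
step 1: append 43 -> window=[43] (not full yet)
step 2: append 36 -> window=[43, 36] (not full yet)
step 3: append 57 -> window=[43, 36, 57] (not full yet)
step 4: append 40 -> window=[43, 36, 57, 40] (not full yet)
step 5: append 12 -> window=[43, 36, 57, 40, 12] -> max=57
step 6: append 27 -> window=[36, 57, 40, 12, 27] -> max=57
step 7: append 49 -> window=[57, 40, 12, 27, 49] -> max=57
step 8: append 9 -> window=[40, 12, 27, 49, 9] -> max=49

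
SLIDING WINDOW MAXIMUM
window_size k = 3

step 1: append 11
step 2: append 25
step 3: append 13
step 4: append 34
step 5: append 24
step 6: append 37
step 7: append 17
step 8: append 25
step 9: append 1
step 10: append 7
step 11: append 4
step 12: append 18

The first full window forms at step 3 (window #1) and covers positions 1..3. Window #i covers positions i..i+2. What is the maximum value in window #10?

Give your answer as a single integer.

step 1: append 11 -> window=[11] (not full yet)
step 2: append 25 -> window=[11, 25] (not full yet)
step 3: append 13 -> window=[11, 25, 13] -> max=25
step 4: append 34 -> window=[25, 13, 34] -> max=34
step 5: append 24 -> window=[13, 34, 24] -> max=34
step 6: append 37 -> window=[34, 24, 37] -> max=37
step 7: append 17 -> window=[24, 37, 17] -> max=37
step 8: append 25 -> window=[37, 17, 25] -> max=37
step 9: append 1 -> window=[17, 25, 1] -> max=25
step 10: append 7 -> window=[25, 1, 7] -> max=25
step 11: append 4 -> window=[1, 7, 4] -> max=7
step 12: append 18 -> window=[7, 4, 18] -> max=18
Window #10 max = 18

Answer: 18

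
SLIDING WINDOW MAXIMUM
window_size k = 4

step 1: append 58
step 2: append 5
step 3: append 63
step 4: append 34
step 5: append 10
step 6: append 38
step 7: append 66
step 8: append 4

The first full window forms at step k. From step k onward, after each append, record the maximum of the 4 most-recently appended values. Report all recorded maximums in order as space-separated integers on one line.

Answer: 63 63 63 66 66

Derivation:
step 1: append 58 -> window=[58] (not full yet)
step 2: append 5 -> window=[58, 5] (not full yet)
step 3: append 63 -> window=[58, 5, 63] (not full yet)
step 4: append 34 -> window=[58, 5, 63, 34] -> max=63
step 5: append 10 -> window=[5, 63, 34, 10] -> max=63
step 6: append 38 -> window=[63, 34, 10, 38] -> max=63
step 7: append 66 -> window=[34, 10, 38, 66] -> max=66
step 8: append 4 -> window=[10, 38, 66, 4] -> max=66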